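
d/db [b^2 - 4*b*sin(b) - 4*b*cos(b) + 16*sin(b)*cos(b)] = -4*sqrt(2)*b*cos(b + pi/4) + 2*b - 4*sqrt(2)*sin(b + pi/4) + 16*cos(2*b)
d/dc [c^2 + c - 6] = 2*c + 1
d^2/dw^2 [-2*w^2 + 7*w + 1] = -4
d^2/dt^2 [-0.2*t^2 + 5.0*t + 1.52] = -0.400000000000000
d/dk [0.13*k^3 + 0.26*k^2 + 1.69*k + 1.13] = 0.39*k^2 + 0.52*k + 1.69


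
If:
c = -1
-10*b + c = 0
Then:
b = -1/10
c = -1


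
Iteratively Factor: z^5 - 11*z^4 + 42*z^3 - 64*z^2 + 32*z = (z - 4)*(z^4 - 7*z^3 + 14*z^2 - 8*z) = (z - 4)*(z - 1)*(z^3 - 6*z^2 + 8*z) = (z - 4)^2*(z - 1)*(z^2 - 2*z) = (z - 4)^2*(z - 2)*(z - 1)*(z)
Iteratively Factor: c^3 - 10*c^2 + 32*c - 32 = (c - 2)*(c^2 - 8*c + 16) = (c - 4)*(c - 2)*(c - 4)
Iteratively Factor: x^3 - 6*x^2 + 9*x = (x - 3)*(x^2 - 3*x) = x*(x - 3)*(x - 3)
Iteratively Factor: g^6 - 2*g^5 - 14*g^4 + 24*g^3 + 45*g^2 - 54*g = (g - 3)*(g^5 + g^4 - 11*g^3 - 9*g^2 + 18*g) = (g - 3)*(g - 1)*(g^4 + 2*g^3 - 9*g^2 - 18*g) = (g - 3)^2*(g - 1)*(g^3 + 5*g^2 + 6*g) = g*(g - 3)^2*(g - 1)*(g^2 + 5*g + 6) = g*(g - 3)^2*(g - 1)*(g + 2)*(g + 3)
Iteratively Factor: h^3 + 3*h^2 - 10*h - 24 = (h + 4)*(h^2 - h - 6) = (h - 3)*(h + 4)*(h + 2)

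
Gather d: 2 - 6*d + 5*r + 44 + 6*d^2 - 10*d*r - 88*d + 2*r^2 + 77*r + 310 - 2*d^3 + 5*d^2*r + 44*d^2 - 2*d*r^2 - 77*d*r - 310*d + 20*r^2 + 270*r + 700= -2*d^3 + d^2*(5*r + 50) + d*(-2*r^2 - 87*r - 404) + 22*r^2 + 352*r + 1056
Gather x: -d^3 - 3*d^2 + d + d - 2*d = -d^3 - 3*d^2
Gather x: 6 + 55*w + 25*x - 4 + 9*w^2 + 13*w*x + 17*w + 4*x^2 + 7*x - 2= 9*w^2 + 72*w + 4*x^2 + x*(13*w + 32)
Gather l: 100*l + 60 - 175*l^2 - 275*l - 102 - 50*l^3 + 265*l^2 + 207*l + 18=-50*l^3 + 90*l^2 + 32*l - 24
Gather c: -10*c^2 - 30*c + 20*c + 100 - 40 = -10*c^2 - 10*c + 60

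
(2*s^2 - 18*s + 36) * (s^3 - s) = 2*s^5 - 18*s^4 + 34*s^3 + 18*s^2 - 36*s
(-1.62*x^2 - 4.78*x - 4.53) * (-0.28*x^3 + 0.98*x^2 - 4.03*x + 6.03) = 0.4536*x^5 - 0.2492*x^4 + 3.1126*x^3 + 5.0554*x^2 - 10.5675*x - 27.3159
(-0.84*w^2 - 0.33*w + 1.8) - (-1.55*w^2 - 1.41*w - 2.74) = 0.71*w^2 + 1.08*w + 4.54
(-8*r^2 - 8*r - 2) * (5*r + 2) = -40*r^3 - 56*r^2 - 26*r - 4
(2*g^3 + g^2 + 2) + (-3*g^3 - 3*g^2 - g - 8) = -g^3 - 2*g^2 - g - 6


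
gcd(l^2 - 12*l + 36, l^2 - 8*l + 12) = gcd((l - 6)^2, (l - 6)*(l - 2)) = l - 6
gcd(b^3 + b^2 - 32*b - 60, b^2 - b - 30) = b^2 - b - 30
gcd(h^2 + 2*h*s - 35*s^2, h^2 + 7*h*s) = h + 7*s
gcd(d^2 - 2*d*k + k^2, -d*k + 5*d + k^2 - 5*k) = d - k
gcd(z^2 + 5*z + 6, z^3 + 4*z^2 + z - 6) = z^2 + 5*z + 6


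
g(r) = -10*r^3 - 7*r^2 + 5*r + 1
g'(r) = -30*r^2 - 14*r + 5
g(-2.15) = 57.28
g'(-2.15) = -103.58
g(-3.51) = 329.64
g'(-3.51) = -315.46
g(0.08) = 1.35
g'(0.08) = 3.69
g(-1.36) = 6.41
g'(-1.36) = -31.45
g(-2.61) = 118.06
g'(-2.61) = -162.82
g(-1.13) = 0.84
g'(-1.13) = -17.49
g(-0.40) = -1.48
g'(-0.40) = 5.80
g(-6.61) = 2550.15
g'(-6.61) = -1213.22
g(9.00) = -7811.00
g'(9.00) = -2551.00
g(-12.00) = 16213.00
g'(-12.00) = -4147.00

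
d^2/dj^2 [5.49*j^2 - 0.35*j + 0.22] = 10.9800000000000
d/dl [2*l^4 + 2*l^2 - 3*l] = 8*l^3 + 4*l - 3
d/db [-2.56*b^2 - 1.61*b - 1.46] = -5.12*b - 1.61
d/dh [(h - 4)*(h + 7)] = 2*h + 3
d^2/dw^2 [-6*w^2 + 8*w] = -12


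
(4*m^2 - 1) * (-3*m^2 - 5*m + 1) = -12*m^4 - 20*m^3 + 7*m^2 + 5*m - 1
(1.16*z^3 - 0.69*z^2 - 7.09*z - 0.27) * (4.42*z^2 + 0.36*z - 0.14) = 5.1272*z^5 - 2.6322*z^4 - 31.7486*z^3 - 3.6492*z^2 + 0.8954*z + 0.0378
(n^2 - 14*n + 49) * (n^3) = n^5 - 14*n^4 + 49*n^3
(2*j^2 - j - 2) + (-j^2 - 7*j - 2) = j^2 - 8*j - 4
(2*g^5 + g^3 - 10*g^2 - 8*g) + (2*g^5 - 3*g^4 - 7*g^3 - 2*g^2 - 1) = 4*g^5 - 3*g^4 - 6*g^3 - 12*g^2 - 8*g - 1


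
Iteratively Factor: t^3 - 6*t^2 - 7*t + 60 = (t + 3)*(t^2 - 9*t + 20) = (t - 5)*(t + 3)*(t - 4)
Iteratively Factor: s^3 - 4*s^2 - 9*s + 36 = (s - 4)*(s^2 - 9) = (s - 4)*(s + 3)*(s - 3)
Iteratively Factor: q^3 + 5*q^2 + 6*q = (q + 2)*(q^2 + 3*q) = q*(q + 2)*(q + 3)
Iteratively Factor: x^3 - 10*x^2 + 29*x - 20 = (x - 1)*(x^2 - 9*x + 20) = (x - 4)*(x - 1)*(x - 5)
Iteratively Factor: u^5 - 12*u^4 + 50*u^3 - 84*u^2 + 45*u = (u - 3)*(u^4 - 9*u^3 + 23*u^2 - 15*u) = (u - 3)^2*(u^3 - 6*u^2 + 5*u) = (u - 5)*(u - 3)^2*(u^2 - u) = u*(u - 5)*(u - 3)^2*(u - 1)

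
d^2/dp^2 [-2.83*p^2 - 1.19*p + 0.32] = -5.66000000000000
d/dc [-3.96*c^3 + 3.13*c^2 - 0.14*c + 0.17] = -11.88*c^2 + 6.26*c - 0.14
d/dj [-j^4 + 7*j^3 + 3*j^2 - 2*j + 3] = -4*j^3 + 21*j^2 + 6*j - 2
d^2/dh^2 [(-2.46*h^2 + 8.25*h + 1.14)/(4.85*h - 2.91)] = 244.840998/(114.084125*h^3 - 205.351425*h^2 + 123.210855*h - 24.642171)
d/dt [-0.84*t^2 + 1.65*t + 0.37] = 1.65 - 1.68*t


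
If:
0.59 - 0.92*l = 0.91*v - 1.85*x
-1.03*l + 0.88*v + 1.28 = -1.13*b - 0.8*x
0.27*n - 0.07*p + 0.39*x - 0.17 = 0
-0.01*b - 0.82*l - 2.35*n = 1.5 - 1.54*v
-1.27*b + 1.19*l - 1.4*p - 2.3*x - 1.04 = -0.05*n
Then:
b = 3.15492908439818*x - 3.73892152956027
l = 3.20580089157172*x - 1.23689564877602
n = 1.05355598513983 - 1.92371156564773*x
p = 1.63514451411077 - 1.84860175321266*x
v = 1.89883955700432 - 1.20806243983075*x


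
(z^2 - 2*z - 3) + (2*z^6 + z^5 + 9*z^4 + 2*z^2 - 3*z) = 2*z^6 + z^5 + 9*z^4 + 3*z^2 - 5*z - 3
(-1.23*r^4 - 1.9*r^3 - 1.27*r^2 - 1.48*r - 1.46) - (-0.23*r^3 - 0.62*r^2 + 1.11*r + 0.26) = -1.23*r^4 - 1.67*r^3 - 0.65*r^2 - 2.59*r - 1.72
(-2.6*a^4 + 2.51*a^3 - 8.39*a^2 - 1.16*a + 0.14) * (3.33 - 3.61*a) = 9.386*a^5 - 17.7191*a^4 + 38.6462*a^3 - 23.7511*a^2 - 4.3682*a + 0.4662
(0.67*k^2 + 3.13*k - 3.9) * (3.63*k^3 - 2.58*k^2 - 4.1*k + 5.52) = 2.4321*k^5 + 9.6333*k^4 - 24.9794*k^3 + 0.927400000000001*k^2 + 33.2676*k - 21.528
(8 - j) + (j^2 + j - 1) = j^2 + 7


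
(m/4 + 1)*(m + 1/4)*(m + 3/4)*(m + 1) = m^4/4 + 3*m^3/2 + 147*m^2/64 + 79*m/64 + 3/16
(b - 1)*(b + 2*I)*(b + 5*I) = b^3 - b^2 + 7*I*b^2 - 10*b - 7*I*b + 10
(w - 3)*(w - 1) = w^2 - 4*w + 3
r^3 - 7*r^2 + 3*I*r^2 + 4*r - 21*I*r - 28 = (r - 7)*(r - I)*(r + 4*I)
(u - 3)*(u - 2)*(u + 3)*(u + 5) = u^4 + 3*u^3 - 19*u^2 - 27*u + 90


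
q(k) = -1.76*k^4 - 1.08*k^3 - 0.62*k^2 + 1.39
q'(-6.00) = 1411.44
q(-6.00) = -2068.61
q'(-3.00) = 164.64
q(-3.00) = -117.59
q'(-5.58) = 1129.17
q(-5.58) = -1536.55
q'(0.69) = -4.71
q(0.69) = 0.34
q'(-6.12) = 1499.95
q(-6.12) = -2243.26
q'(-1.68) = 26.32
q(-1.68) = -9.26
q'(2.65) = -157.05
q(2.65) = -109.86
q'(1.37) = -25.88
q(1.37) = -8.75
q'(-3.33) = 228.16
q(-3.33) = -182.02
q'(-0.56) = 0.91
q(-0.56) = 1.21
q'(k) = -7.04*k^3 - 3.24*k^2 - 1.24*k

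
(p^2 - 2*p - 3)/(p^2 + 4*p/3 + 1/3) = 3*(p - 3)/(3*p + 1)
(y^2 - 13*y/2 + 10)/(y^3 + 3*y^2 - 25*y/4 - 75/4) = 2*(y - 4)/(2*y^2 + 11*y + 15)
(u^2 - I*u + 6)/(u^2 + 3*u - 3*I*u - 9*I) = (u + 2*I)/(u + 3)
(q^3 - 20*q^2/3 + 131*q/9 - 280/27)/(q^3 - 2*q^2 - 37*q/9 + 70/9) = (q - 8/3)/(q + 2)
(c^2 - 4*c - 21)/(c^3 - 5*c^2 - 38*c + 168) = (c + 3)/(c^2 + 2*c - 24)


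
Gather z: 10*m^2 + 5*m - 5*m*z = 10*m^2 - 5*m*z + 5*m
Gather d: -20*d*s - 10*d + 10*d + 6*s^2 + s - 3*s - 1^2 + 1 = -20*d*s + 6*s^2 - 2*s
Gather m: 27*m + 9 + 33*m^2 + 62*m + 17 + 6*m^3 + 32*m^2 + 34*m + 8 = 6*m^3 + 65*m^2 + 123*m + 34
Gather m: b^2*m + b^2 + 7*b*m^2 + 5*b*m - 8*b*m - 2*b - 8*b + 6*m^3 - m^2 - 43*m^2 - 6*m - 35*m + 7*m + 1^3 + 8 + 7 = b^2 - 10*b + 6*m^3 + m^2*(7*b - 44) + m*(b^2 - 3*b - 34) + 16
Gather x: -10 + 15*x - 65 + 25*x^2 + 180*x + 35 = 25*x^2 + 195*x - 40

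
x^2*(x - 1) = x^3 - x^2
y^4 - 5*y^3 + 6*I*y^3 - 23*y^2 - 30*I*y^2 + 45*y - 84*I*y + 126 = (y - 7)*(y + 2)*(y + 3*I)^2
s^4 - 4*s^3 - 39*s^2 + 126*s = s*(s - 7)*(s - 3)*(s + 6)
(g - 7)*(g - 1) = g^2 - 8*g + 7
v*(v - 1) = v^2 - v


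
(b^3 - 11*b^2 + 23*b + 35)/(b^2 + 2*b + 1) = (b^2 - 12*b + 35)/(b + 1)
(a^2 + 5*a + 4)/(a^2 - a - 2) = (a + 4)/(a - 2)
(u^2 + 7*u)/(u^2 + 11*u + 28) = u/(u + 4)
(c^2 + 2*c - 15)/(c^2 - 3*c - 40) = (c - 3)/(c - 8)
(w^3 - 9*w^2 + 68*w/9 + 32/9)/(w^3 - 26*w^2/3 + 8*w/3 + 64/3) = (9*w^2 - 9*w - 4)/(3*(3*w^2 - 2*w - 8))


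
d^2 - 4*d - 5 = (d - 5)*(d + 1)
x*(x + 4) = x^2 + 4*x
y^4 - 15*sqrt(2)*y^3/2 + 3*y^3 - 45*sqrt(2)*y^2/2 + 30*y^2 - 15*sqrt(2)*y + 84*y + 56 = (y - 4*sqrt(2))*(y - 7*sqrt(2)/2)*(sqrt(2)*y/2 + sqrt(2))*(sqrt(2)*y + sqrt(2))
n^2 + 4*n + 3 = (n + 1)*(n + 3)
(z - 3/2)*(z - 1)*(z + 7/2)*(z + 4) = z^4 + 5*z^3 - 13*z^2/4 - 95*z/4 + 21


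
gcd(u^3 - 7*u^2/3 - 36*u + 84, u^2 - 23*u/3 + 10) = u - 6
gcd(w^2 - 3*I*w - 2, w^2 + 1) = w - I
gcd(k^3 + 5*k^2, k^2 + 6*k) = k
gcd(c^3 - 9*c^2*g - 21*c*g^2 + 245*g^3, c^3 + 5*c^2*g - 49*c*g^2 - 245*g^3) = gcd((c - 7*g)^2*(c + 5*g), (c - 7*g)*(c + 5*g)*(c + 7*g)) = c^2 - 2*c*g - 35*g^2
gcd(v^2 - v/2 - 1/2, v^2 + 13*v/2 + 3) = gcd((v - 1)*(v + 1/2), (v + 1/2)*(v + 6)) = v + 1/2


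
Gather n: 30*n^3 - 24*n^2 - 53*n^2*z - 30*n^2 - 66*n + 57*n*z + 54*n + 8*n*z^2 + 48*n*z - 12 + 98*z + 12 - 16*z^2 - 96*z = 30*n^3 + n^2*(-53*z - 54) + n*(8*z^2 + 105*z - 12) - 16*z^2 + 2*z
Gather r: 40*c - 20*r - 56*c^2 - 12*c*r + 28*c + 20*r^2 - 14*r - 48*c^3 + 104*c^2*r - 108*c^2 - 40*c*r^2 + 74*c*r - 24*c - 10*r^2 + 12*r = -48*c^3 - 164*c^2 + 44*c + r^2*(10 - 40*c) + r*(104*c^2 + 62*c - 22)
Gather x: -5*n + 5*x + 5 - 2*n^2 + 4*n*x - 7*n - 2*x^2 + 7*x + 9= -2*n^2 - 12*n - 2*x^2 + x*(4*n + 12) + 14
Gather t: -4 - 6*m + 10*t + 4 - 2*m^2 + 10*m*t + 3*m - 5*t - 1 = -2*m^2 - 3*m + t*(10*m + 5) - 1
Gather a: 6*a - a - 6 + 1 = 5*a - 5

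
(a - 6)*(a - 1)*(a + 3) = a^3 - 4*a^2 - 15*a + 18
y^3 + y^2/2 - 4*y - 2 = (y - 2)*(y + 1/2)*(y + 2)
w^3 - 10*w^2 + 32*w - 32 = (w - 4)^2*(w - 2)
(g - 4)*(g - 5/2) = g^2 - 13*g/2 + 10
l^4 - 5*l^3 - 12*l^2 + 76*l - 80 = (l - 5)*(l - 2)^2*(l + 4)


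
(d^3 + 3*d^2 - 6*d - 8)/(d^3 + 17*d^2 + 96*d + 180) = (d^3 + 3*d^2 - 6*d - 8)/(d^3 + 17*d^2 + 96*d + 180)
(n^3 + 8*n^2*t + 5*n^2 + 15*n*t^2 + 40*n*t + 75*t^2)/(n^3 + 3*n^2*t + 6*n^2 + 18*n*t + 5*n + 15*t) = (n + 5*t)/(n + 1)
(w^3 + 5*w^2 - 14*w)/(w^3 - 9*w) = (w^2 + 5*w - 14)/(w^2 - 9)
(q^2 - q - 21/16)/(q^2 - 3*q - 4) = (-q^2 + q + 21/16)/(-q^2 + 3*q + 4)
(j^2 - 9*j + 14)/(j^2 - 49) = (j - 2)/(j + 7)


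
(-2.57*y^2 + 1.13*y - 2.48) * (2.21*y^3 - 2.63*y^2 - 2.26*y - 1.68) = -5.6797*y^5 + 9.2564*y^4 - 2.6445*y^3 + 8.2862*y^2 + 3.7064*y + 4.1664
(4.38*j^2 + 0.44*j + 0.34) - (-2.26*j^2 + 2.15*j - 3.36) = 6.64*j^2 - 1.71*j + 3.7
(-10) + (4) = -6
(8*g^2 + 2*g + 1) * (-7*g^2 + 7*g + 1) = -56*g^4 + 42*g^3 + 15*g^2 + 9*g + 1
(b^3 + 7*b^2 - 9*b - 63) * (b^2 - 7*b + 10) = b^5 - 48*b^3 + 70*b^2 + 351*b - 630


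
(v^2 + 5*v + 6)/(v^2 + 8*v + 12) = (v + 3)/(v + 6)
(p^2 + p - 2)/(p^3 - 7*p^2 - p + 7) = (p + 2)/(p^2 - 6*p - 7)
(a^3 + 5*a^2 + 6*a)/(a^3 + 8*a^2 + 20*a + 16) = a*(a + 3)/(a^2 + 6*a + 8)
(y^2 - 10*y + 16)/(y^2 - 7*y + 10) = (y - 8)/(y - 5)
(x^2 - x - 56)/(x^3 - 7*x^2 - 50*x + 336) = 1/(x - 6)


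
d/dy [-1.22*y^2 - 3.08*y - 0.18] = -2.44*y - 3.08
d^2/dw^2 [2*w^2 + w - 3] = 4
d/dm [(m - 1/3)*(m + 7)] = 2*m + 20/3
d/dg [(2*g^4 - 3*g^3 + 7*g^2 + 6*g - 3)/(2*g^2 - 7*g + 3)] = (8*g^5 - 48*g^4 + 66*g^3 - 88*g^2 + 54*g - 3)/(4*g^4 - 28*g^3 + 61*g^2 - 42*g + 9)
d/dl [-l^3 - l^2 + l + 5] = -3*l^2 - 2*l + 1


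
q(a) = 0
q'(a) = 0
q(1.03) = 0.00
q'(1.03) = 0.00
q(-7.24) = 0.00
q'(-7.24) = 0.00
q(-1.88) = 0.00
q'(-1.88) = 0.00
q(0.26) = 0.00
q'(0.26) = 0.00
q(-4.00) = 0.00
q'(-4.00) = 0.00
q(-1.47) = 0.00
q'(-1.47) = 0.00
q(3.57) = 0.00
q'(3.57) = 0.00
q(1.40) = 0.00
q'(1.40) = 0.00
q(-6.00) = 0.00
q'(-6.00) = 0.00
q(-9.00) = 0.00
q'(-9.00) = 0.00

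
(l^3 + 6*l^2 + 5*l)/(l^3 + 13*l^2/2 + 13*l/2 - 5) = 2*l*(l + 1)/(2*l^2 + 3*l - 2)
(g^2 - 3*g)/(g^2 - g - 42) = g*(3 - g)/(-g^2 + g + 42)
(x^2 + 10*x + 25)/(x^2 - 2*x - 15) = (x^2 + 10*x + 25)/(x^2 - 2*x - 15)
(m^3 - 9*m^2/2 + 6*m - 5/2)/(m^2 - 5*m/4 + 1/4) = 2*(2*m^2 - 7*m + 5)/(4*m - 1)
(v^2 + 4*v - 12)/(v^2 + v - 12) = (v^2 + 4*v - 12)/(v^2 + v - 12)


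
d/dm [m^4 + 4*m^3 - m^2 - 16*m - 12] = 4*m^3 + 12*m^2 - 2*m - 16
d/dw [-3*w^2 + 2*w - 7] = 2 - 6*w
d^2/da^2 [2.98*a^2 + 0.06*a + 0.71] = 5.96000000000000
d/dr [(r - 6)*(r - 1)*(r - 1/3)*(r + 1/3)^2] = 5*r^4 - 80*r^3/3 + 32*r^2/3 + 148*r/27 - 11/27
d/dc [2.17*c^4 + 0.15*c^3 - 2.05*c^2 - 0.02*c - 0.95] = 8.68*c^3 + 0.45*c^2 - 4.1*c - 0.02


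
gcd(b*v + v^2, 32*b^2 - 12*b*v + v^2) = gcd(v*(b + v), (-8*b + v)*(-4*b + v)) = 1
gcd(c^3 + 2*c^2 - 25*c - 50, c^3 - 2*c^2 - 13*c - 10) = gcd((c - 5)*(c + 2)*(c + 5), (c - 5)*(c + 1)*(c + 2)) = c^2 - 3*c - 10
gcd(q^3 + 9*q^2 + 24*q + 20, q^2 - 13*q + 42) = 1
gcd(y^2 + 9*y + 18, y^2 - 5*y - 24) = y + 3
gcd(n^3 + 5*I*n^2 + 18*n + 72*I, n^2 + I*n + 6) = n + 3*I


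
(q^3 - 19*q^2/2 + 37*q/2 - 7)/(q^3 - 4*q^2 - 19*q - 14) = (q^2 - 5*q/2 + 1)/(q^2 + 3*q + 2)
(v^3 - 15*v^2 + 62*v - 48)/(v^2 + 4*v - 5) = (v^2 - 14*v + 48)/(v + 5)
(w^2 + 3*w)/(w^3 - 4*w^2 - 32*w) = (w + 3)/(w^2 - 4*w - 32)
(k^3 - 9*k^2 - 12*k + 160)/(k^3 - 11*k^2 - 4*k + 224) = (k - 5)/(k - 7)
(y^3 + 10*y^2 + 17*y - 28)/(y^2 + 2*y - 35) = (y^2 + 3*y - 4)/(y - 5)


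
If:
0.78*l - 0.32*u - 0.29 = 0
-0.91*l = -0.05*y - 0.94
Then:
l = 0.0549450549450549*y + 1.03296703296703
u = 0.133928571428571*y + 1.61160714285714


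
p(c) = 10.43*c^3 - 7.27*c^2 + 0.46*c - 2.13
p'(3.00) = 238.45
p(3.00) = 215.43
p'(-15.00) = 7258.81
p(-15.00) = -36846.03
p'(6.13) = 1087.11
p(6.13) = 2130.02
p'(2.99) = 236.72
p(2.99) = 213.05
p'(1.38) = 39.98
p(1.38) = 12.07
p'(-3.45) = 423.05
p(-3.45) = -518.54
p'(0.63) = 3.72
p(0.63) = -2.12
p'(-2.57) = 244.50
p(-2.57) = -228.37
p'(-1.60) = 103.83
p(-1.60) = -64.20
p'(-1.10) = 54.31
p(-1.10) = -25.32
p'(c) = 31.29*c^2 - 14.54*c + 0.46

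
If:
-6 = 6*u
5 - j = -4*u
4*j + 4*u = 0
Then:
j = 1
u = -1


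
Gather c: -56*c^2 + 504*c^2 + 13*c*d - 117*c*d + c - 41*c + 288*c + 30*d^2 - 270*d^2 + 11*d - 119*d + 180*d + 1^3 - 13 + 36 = 448*c^2 + c*(248 - 104*d) - 240*d^2 + 72*d + 24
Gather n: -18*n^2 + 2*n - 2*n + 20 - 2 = 18 - 18*n^2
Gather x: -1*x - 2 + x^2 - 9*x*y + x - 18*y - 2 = x^2 - 9*x*y - 18*y - 4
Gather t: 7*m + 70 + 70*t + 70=7*m + 70*t + 140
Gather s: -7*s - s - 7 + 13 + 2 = 8 - 8*s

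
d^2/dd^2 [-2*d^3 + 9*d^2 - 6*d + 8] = 18 - 12*d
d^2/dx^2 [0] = 0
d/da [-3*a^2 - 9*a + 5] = -6*a - 9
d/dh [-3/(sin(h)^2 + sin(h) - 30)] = 3*(2*sin(h) + 1)*cos(h)/(sin(h)^2 + sin(h) - 30)^2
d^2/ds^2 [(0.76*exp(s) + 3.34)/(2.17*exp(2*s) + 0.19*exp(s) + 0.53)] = (3.578764*exp(4*s) + 62.597556*exp(3*s) - 1.11321*exp(2*s) - 15.321294*exp(s) - 0.122854)*exp(s)/(10.218313*exp(6*s) + 2.684073*exp(5*s) + 7.722162*exp(4*s) + 1.317973*exp(3*s) + 1.886058*exp(2*s) + 0.160113*exp(s) + 0.148877)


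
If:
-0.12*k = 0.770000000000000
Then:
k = -6.42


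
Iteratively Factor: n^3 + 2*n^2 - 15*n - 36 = (n + 3)*(n^2 - n - 12) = (n - 4)*(n + 3)*(n + 3)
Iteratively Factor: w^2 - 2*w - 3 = (w - 3)*(w + 1)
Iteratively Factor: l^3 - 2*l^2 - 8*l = (l - 4)*(l^2 + 2*l) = (l - 4)*(l + 2)*(l)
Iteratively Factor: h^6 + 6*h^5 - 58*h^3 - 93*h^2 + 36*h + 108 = (h + 2)*(h^5 + 4*h^4 - 8*h^3 - 42*h^2 - 9*h + 54) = (h - 1)*(h + 2)*(h^4 + 5*h^3 - 3*h^2 - 45*h - 54) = (h - 1)*(h + 2)^2*(h^3 + 3*h^2 - 9*h - 27) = (h - 1)*(h + 2)^2*(h + 3)*(h^2 - 9) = (h - 1)*(h + 2)^2*(h + 3)^2*(h - 3)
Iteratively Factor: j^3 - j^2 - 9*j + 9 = (j - 1)*(j^2 - 9) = (j - 3)*(j - 1)*(j + 3)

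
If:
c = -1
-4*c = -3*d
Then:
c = -1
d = -4/3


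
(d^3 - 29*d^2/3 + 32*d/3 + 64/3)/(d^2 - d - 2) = (3*d^2 - 32*d + 64)/(3*(d - 2))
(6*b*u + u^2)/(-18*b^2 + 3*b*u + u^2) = u/(-3*b + u)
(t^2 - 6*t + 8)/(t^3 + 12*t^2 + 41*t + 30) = (t^2 - 6*t + 8)/(t^3 + 12*t^2 + 41*t + 30)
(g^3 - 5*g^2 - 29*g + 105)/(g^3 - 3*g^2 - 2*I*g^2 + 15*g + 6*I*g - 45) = (g^2 - 2*g - 35)/(g^2 - 2*I*g + 15)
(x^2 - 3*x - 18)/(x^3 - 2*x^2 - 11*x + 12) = (x - 6)/(x^2 - 5*x + 4)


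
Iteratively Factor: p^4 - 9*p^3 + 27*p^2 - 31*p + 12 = (p - 1)*(p^3 - 8*p^2 + 19*p - 12) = (p - 1)^2*(p^2 - 7*p + 12) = (p - 3)*(p - 1)^2*(p - 4)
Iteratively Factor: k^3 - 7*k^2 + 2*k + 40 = (k + 2)*(k^2 - 9*k + 20) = (k - 4)*(k + 2)*(k - 5)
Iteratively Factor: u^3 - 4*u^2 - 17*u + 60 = (u - 3)*(u^2 - u - 20) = (u - 3)*(u + 4)*(u - 5)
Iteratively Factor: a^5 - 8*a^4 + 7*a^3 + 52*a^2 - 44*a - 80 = (a - 5)*(a^4 - 3*a^3 - 8*a^2 + 12*a + 16) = (a - 5)*(a + 2)*(a^3 - 5*a^2 + 2*a + 8) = (a - 5)*(a + 1)*(a + 2)*(a^2 - 6*a + 8) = (a - 5)*(a - 4)*(a + 1)*(a + 2)*(a - 2)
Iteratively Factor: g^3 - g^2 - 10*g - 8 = (g + 1)*(g^2 - 2*g - 8) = (g + 1)*(g + 2)*(g - 4)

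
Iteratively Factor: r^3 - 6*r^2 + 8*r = (r)*(r^2 - 6*r + 8) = r*(r - 2)*(r - 4)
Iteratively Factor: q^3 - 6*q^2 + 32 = (q - 4)*(q^2 - 2*q - 8) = (q - 4)^2*(q + 2)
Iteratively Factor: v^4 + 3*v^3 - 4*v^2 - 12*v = (v + 2)*(v^3 + v^2 - 6*v) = v*(v + 2)*(v^2 + v - 6) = v*(v - 2)*(v + 2)*(v + 3)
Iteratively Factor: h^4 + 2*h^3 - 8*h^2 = (h - 2)*(h^3 + 4*h^2) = h*(h - 2)*(h^2 + 4*h) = h^2*(h - 2)*(h + 4)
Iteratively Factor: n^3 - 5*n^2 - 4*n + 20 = (n - 2)*(n^2 - 3*n - 10) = (n - 2)*(n + 2)*(n - 5)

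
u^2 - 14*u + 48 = (u - 8)*(u - 6)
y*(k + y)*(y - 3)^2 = k*y^3 - 6*k*y^2 + 9*k*y + y^4 - 6*y^3 + 9*y^2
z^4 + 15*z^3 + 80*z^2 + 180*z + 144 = (z + 2)*(z + 3)*(z + 4)*(z + 6)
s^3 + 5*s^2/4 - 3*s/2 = s*(s - 3/4)*(s + 2)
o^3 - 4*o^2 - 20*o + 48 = (o - 6)*(o - 2)*(o + 4)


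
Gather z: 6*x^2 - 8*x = 6*x^2 - 8*x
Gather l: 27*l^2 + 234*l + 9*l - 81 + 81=27*l^2 + 243*l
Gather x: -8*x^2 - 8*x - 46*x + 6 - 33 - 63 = -8*x^2 - 54*x - 90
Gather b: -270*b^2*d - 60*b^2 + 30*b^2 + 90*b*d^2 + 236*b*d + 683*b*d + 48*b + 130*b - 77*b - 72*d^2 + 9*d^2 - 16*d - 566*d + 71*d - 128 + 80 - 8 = b^2*(-270*d - 30) + b*(90*d^2 + 919*d + 101) - 63*d^2 - 511*d - 56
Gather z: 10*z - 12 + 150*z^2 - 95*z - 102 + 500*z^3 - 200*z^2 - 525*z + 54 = 500*z^3 - 50*z^2 - 610*z - 60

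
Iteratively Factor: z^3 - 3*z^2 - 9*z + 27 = (z - 3)*(z^2 - 9) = (z - 3)^2*(z + 3)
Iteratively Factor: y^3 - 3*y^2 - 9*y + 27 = (y - 3)*(y^2 - 9) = (y - 3)*(y + 3)*(y - 3)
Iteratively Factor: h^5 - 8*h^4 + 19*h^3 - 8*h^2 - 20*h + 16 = (h + 1)*(h^4 - 9*h^3 + 28*h^2 - 36*h + 16) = (h - 2)*(h + 1)*(h^3 - 7*h^2 + 14*h - 8) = (h - 2)*(h - 1)*(h + 1)*(h^2 - 6*h + 8) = (h - 2)^2*(h - 1)*(h + 1)*(h - 4)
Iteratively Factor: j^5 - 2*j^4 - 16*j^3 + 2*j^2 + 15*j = (j + 3)*(j^4 - 5*j^3 - j^2 + 5*j) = (j - 1)*(j + 3)*(j^3 - 4*j^2 - 5*j) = j*(j - 1)*(j + 3)*(j^2 - 4*j - 5) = j*(j - 5)*(j - 1)*(j + 3)*(j + 1)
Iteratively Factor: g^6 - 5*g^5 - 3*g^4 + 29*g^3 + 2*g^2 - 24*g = (g)*(g^5 - 5*g^4 - 3*g^3 + 29*g^2 + 2*g - 24) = g*(g + 2)*(g^4 - 7*g^3 + 11*g^2 + 7*g - 12) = g*(g - 3)*(g + 2)*(g^3 - 4*g^2 - g + 4) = g*(g - 3)*(g + 1)*(g + 2)*(g^2 - 5*g + 4) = g*(g - 3)*(g - 1)*(g + 1)*(g + 2)*(g - 4)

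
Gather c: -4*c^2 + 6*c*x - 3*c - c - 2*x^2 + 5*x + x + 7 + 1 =-4*c^2 + c*(6*x - 4) - 2*x^2 + 6*x + 8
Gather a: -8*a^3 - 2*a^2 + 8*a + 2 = -8*a^3 - 2*a^2 + 8*a + 2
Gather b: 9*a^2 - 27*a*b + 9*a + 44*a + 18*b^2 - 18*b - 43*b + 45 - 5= 9*a^2 + 53*a + 18*b^2 + b*(-27*a - 61) + 40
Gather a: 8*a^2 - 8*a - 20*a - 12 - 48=8*a^2 - 28*a - 60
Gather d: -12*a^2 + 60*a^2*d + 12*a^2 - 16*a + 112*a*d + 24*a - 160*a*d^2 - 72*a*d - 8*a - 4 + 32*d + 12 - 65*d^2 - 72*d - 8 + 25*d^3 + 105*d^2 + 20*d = 25*d^3 + d^2*(40 - 160*a) + d*(60*a^2 + 40*a - 20)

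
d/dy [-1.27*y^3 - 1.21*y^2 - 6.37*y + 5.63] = -3.81*y^2 - 2.42*y - 6.37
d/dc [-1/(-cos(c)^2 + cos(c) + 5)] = (2*cos(c) - 1)*sin(c)/(sin(c)^2 + cos(c) + 4)^2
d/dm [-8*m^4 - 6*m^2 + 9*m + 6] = -32*m^3 - 12*m + 9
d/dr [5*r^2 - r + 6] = 10*r - 1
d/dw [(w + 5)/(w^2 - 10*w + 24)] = (w^2 - 10*w - 2*(w - 5)*(w + 5) + 24)/(w^2 - 10*w + 24)^2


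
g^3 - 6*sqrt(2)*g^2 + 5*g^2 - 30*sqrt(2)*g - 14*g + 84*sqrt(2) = (g - 2)*(g + 7)*(g - 6*sqrt(2))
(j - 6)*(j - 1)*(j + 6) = j^3 - j^2 - 36*j + 36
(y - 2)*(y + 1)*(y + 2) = y^3 + y^2 - 4*y - 4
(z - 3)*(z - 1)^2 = z^3 - 5*z^2 + 7*z - 3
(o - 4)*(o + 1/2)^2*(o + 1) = o^4 - 2*o^3 - 27*o^2/4 - 19*o/4 - 1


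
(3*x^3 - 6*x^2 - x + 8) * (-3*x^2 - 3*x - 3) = -9*x^5 + 9*x^4 + 12*x^3 - 3*x^2 - 21*x - 24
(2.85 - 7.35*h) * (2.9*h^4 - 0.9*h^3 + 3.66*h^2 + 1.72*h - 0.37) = -21.315*h^5 + 14.88*h^4 - 29.466*h^3 - 2.211*h^2 + 7.6215*h - 1.0545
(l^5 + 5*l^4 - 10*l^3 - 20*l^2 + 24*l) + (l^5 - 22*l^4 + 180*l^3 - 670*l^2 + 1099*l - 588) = 2*l^5 - 17*l^4 + 170*l^3 - 690*l^2 + 1123*l - 588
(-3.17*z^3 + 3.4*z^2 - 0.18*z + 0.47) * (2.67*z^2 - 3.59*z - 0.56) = -8.4639*z^5 + 20.4583*z^4 - 10.9114*z^3 - 0.00290000000000024*z^2 - 1.5865*z - 0.2632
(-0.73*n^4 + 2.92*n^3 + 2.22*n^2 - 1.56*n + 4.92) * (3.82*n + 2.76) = -2.7886*n^5 + 9.1396*n^4 + 16.5396*n^3 + 0.168*n^2 + 14.4888*n + 13.5792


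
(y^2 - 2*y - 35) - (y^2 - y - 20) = -y - 15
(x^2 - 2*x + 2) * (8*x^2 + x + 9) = 8*x^4 - 15*x^3 + 23*x^2 - 16*x + 18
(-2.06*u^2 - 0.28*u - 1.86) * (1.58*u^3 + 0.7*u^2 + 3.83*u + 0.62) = -3.2548*u^5 - 1.8844*u^4 - 11.0246*u^3 - 3.6516*u^2 - 7.2974*u - 1.1532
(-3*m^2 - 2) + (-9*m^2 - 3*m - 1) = -12*m^2 - 3*m - 3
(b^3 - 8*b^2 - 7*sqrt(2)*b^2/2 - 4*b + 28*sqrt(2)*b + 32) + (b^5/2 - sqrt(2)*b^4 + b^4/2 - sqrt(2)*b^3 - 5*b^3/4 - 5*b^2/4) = b^5/2 - sqrt(2)*b^4 + b^4/2 - sqrt(2)*b^3 - b^3/4 - 37*b^2/4 - 7*sqrt(2)*b^2/2 - 4*b + 28*sqrt(2)*b + 32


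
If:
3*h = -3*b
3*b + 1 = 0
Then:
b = -1/3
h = 1/3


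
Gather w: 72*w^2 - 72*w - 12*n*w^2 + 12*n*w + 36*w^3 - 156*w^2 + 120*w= 36*w^3 + w^2*(-12*n - 84) + w*(12*n + 48)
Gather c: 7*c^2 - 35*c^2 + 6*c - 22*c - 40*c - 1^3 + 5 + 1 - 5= -28*c^2 - 56*c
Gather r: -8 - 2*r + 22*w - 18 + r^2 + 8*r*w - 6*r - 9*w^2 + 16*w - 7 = r^2 + r*(8*w - 8) - 9*w^2 + 38*w - 33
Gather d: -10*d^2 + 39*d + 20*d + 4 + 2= -10*d^2 + 59*d + 6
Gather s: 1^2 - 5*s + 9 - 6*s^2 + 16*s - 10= -6*s^2 + 11*s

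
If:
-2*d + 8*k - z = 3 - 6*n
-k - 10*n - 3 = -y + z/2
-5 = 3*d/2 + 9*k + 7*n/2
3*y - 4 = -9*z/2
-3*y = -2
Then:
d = -13219/5112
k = -67/2556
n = -431/1704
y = 2/3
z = 4/9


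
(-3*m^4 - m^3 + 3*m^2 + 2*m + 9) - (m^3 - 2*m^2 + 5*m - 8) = -3*m^4 - 2*m^3 + 5*m^2 - 3*m + 17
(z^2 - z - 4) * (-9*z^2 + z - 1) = -9*z^4 + 10*z^3 + 34*z^2 - 3*z + 4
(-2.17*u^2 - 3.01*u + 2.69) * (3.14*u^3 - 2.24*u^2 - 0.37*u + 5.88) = -6.8138*u^5 - 4.5906*u^4 + 15.9919*u^3 - 17.6715*u^2 - 18.6941*u + 15.8172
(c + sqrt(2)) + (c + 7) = 2*c + sqrt(2) + 7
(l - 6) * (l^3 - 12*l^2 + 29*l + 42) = l^4 - 18*l^3 + 101*l^2 - 132*l - 252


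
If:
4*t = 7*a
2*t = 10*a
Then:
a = 0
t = 0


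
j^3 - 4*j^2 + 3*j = j*(j - 3)*(j - 1)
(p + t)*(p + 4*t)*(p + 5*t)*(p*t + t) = p^4*t + 10*p^3*t^2 + p^3*t + 29*p^2*t^3 + 10*p^2*t^2 + 20*p*t^4 + 29*p*t^3 + 20*t^4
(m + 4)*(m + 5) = m^2 + 9*m + 20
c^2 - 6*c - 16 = (c - 8)*(c + 2)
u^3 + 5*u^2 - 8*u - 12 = (u - 2)*(u + 1)*(u + 6)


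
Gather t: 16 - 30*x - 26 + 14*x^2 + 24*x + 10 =14*x^2 - 6*x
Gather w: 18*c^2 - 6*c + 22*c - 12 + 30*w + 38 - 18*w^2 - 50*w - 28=18*c^2 + 16*c - 18*w^2 - 20*w - 2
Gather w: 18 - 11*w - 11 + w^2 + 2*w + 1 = w^2 - 9*w + 8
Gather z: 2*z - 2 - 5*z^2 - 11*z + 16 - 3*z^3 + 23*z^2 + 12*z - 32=-3*z^3 + 18*z^2 + 3*z - 18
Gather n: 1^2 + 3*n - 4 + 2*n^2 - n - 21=2*n^2 + 2*n - 24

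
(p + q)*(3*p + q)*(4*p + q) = 12*p^3 + 19*p^2*q + 8*p*q^2 + q^3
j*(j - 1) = j^2 - j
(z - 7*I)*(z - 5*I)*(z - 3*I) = z^3 - 15*I*z^2 - 71*z + 105*I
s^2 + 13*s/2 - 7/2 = (s - 1/2)*(s + 7)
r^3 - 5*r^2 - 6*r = r*(r - 6)*(r + 1)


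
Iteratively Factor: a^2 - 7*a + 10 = (a - 5)*(a - 2)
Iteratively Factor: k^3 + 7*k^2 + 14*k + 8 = (k + 4)*(k^2 + 3*k + 2) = (k + 1)*(k + 4)*(k + 2)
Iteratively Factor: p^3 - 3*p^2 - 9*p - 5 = (p + 1)*(p^2 - 4*p - 5) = (p + 1)^2*(p - 5)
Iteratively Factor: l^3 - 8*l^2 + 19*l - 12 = (l - 3)*(l^2 - 5*l + 4) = (l - 3)*(l - 1)*(l - 4)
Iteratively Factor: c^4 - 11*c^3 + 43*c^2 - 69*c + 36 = (c - 4)*(c^3 - 7*c^2 + 15*c - 9) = (c - 4)*(c - 3)*(c^2 - 4*c + 3) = (c - 4)*(c - 3)*(c - 1)*(c - 3)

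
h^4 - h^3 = h^3*(h - 1)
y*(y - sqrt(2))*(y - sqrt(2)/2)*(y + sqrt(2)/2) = y^4 - sqrt(2)*y^3 - y^2/2 + sqrt(2)*y/2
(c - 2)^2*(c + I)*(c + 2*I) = c^4 - 4*c^3 + 3*I*c^3 + 2*c^2 - 12*I*c^2 + 8*c + 12*I*c - 8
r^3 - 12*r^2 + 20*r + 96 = (r - 8)*(r - 6)*(r + 2)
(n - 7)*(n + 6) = n^2 - n - 42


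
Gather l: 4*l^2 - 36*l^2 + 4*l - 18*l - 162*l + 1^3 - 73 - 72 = -32*l^2 - 176*l - 144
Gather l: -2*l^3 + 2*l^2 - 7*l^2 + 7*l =-2*l^3 - 5*l^2 + 7*l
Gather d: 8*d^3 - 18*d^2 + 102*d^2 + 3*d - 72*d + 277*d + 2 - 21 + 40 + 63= 8*d^3 + 84*d^2 + 208*d + 84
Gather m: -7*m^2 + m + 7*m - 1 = -7*m^2 + 8*m - 1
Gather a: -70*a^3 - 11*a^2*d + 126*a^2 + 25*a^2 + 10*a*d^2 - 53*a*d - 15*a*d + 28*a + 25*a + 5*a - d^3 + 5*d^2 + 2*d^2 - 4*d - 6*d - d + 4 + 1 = -70*a^3 + a^2*(151 - 11*d) + a*(10*d^2 - 68*d + 58) - d^3 + 7*d^2 - 11*d + 5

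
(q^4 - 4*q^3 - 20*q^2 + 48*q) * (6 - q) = -q^5 + 10*q^4 - 4*q^3 - 168*q^2 + 288*q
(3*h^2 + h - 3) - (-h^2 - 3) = 4*h^2 + h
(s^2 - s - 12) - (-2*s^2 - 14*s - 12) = 3*s^2 + 13*s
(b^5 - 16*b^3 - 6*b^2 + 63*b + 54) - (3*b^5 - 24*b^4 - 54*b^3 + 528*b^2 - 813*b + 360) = -2*b^5 + 24*b^4 + 38*b^3 - 534*b^2 + 876*b - 306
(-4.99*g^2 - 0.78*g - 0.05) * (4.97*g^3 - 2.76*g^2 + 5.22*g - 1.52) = -24.8003*g^5 + 9.8958*g^4 - 24.1435*g^3 + 3.6512*g^2 + 0.9246*g + 0.076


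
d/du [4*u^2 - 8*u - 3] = 8*u - 8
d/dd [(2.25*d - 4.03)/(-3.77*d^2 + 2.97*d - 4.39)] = (8.4825*d^2 - 30.3862*d + 2.0916)/(14.2129*d^4 - 22.3938*d^3 + 41.9215*d^2 - 26.0766*d + 19.2721)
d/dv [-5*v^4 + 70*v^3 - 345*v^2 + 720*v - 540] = -20*v^3 + 210*v^2 - 690*v + 720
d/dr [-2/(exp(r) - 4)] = 2*exp(r)/(exp(r) - 4)^2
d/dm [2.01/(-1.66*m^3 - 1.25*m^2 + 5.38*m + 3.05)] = (10.0098*m^2 + 5.025*m - 10.8138)/(1.66*m^3 + 1.25*m^2 - 5.38*m - 3.05)^2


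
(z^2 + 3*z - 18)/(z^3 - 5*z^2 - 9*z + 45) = (z + 6)/(z^2 - 2*z - 15)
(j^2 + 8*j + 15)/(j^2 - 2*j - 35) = (j + 3)/(j - 7)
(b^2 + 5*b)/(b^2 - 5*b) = (b + 5)/(b - 5)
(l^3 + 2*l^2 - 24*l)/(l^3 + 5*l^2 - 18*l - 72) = l/(l + 3)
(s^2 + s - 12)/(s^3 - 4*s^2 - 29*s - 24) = (-s^2 - s + 12)/(-s^3 + 4*s^2 + 29*s + 24)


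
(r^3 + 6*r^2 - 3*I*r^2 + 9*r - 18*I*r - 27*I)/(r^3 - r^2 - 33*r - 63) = (r - 3*I)/(r - 7)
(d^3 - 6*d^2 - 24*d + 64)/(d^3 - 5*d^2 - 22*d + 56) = (d - 8)/(d - 7)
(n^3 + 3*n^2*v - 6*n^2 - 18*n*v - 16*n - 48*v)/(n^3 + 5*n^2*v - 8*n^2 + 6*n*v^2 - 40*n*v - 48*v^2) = (n + 2)/(n + 2*v)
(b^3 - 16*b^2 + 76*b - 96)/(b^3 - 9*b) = (b^3 - 16*b^2 + 76*b - 96)/(b*(b^2 - 9))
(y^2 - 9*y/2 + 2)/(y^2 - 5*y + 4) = (y - 1/2)/(y - 1)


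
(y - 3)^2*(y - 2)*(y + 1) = y^4 - 7*y^3 + 13*y^2 + 3*y - 18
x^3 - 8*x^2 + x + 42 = (x - 7)*(x - 3)*(x + 2)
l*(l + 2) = l^2 + 2*l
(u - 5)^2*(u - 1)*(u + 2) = u^4 - 9*u^3 + 13*u^2 + 45*u - 50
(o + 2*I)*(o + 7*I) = o^2 + 9*I*o - 14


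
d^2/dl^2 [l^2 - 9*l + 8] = 2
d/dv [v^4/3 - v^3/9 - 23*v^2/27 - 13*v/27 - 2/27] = 4*v^3/3 - v^2/3 - 46*v/27 - 13/27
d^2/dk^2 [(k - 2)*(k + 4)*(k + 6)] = 6*k + 16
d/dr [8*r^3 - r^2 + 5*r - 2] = 24*r^2 - 2*r + 5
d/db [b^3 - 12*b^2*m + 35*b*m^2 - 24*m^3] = 3*b^2 - 24*b*m + 35*m^2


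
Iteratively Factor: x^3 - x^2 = (x)*(x^2 - x) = x^2*(x - 1)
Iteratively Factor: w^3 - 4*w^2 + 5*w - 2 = (w - 1)*(w^2 - 3*w + 2) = (w - 2)*(w - 1)*(w - 1)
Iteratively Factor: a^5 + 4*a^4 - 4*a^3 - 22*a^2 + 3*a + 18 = (a + 3)*(a^4 + a^3 - 7*a^2 - a + 6) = (a + 3)^2*(a^3 - 2*a^2 - a + 2) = (a + 1)*(a + 3)^2*(a^2 - 3*a + 2) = (a - 1)*(a + 1)*(a + 3)^2*(a - 2)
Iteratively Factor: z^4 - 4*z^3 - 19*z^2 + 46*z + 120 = (z + 3)*(z^3 - 7*z^2 + 2*z + 40) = (z + 2)*(z + 3)*(z^2 - 9*z + 20) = (z - 4)*(z + 2)*(z + 3)*(z - 5)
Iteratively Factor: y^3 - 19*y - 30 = (y + 2)*(y^2 - 2*y - 15) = (y - 5)*(y + 2)*(y + 3)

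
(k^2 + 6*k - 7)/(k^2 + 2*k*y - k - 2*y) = (k + 7)/(k + 2*y)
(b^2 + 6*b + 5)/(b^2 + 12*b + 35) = (b + 1)/(b + 7)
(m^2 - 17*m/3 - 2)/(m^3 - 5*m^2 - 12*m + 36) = (m + 1/3)/(m^2 + m - 6)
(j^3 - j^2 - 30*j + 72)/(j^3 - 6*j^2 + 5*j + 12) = (j + 6)/(j + 1)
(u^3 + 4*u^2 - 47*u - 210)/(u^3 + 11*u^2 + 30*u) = (u - 7)/u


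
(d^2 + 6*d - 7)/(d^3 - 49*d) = (d - 1)/(d*(d - 7))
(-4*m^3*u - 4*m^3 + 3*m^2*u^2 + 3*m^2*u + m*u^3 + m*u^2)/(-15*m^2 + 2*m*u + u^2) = m*(-4*m^2*u - 4*m^2 + 3*m*u^2 + 3*m*u + u^3 + u^2)/(-15*m^2 + 2*m*u + u^2)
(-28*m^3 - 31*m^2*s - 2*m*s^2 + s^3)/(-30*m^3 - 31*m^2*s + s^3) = (-28*m^2 - 3*m*s + s^2)/(-30*m^2 - m*s + s^2)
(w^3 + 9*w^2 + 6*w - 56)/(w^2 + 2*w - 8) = w + 7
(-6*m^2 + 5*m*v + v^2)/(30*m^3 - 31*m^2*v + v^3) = 1/(-5*m + v)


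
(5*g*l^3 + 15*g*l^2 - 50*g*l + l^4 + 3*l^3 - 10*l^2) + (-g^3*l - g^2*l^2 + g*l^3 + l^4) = -g^3*l - g^2*l^2 + 6*g*l^3 + 15*g*l^2 - 50*g*l + 2*l^4 + 3*l^3 - 10*l^2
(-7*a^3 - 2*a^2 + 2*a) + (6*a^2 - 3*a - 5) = -7*a^3 + 4*a^2 - a - 5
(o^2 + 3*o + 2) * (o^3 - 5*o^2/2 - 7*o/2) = o^5 + o^4/2 - 9*o^3 - 31*o^2/2 - 7*o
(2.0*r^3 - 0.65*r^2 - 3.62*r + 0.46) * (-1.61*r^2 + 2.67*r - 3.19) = -3.22*r^5 + 6.3865*r^4 - 2.2873*r^3 - 8.3325*r^2 + 12.776*r - 1.4674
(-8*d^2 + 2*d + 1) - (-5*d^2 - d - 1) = -3*d^2 + 3*d + 2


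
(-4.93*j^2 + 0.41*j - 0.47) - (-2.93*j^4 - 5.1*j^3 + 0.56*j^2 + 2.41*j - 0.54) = 2.93*j^4 + 5.1*j^3 - 5.49*j^2 - 2.0*j + 0.0700000000000001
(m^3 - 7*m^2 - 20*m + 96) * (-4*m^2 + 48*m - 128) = -4*m^5 + 76*m^4 - 384*m^3 - 448*m^2 + 7168*m - 12288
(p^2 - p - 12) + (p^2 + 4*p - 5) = 2*p^2 + 3*p - 17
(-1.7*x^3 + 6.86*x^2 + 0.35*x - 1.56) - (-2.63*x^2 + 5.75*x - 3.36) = -1.7*x^3 + 9.49*x^2 - 5.4*x + 1.8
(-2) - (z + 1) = -z - 3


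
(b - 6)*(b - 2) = b^2 - 8*b + 12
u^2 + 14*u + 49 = (u + 7)^2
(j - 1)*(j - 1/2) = j^2 - 3*j/2 + 1/2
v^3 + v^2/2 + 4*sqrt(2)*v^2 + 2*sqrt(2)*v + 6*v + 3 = (v + 1/2)*(v + sqrt(2))*(v + 3*sqrt(2))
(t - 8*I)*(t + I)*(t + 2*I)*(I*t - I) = I*t^4 + 5*t^3 - I*t^3 - 5*t^2 + 22*I*t^2 - 16*t - 22*I*t + 16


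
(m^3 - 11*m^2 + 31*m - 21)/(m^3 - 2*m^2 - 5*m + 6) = (m - 7)/(m + 2)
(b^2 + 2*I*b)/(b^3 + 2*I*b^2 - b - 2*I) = b/(b^2 - 1)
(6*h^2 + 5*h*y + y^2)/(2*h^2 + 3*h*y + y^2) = (3*h + y)/(h + y)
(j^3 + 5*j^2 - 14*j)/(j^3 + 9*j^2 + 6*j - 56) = j/(j + 4)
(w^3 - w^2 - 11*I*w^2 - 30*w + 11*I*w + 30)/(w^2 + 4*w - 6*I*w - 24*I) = (w^2 - w*(1 + 5*I) + 5*I)/(w + 4)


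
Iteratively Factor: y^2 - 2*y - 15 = (y - 5)*(y + 3)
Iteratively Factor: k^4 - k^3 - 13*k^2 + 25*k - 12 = (k + 4)*(k^3 - 5*k^2 + 7*k - 3) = (k - 3)*(k + 4)*(k^2 - 2*k + 1) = (k - 3)*(k - 1)*(k + 4)*(k - 1)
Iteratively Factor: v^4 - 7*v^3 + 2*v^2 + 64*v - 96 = (v - 4)*(v^3 - 3*v^2 - 10*v + 24) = (v - 4)*(v - 2)*(v^2 - v - 12) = (v - 4)*(v - 2)*(v + 3)*(v - 4)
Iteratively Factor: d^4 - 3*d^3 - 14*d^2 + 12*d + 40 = (d - 2)*(d^3 - d^2 - 16*d - 20) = (d - 5)*(d - 2)*(d^2 + 4*d + 4) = (d - 5)*(d - 2)*(d + 2)*(d + 2)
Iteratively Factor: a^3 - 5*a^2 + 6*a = (a - 2)*(a^2 - 3*a) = a*(a - 2)*(a - 3)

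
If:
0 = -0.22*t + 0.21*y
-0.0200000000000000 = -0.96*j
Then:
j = 0.02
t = 0.954545454545455*y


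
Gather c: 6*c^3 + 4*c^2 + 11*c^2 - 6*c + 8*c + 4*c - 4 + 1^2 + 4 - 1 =6*c^3 + 15*c^2 + 6*c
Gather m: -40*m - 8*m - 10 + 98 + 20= 108 - 48*m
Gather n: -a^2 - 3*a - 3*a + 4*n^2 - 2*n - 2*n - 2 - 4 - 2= -a^2 - 6*a + 4*n^2 - 4*n - 8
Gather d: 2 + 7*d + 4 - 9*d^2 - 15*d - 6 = -9*d^2 - 8*d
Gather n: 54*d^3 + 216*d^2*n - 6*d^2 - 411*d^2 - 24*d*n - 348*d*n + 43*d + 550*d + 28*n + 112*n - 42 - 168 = 54*d^3 - 417*d^2 + 593*d + n*(216*d^2 - 372*d + 140) - 210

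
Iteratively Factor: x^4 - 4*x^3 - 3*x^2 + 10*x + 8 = (x - 4)*(x^3 - 3*x - 2) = (x - 4)*(x + 1)*(x^2 - x - 2) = (x - 4)*(x + 1)^2*(x - 2)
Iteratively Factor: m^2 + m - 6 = (m - 2)*(m + 3)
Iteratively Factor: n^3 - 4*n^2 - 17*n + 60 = (n + 4)*(n^2 - 8*n + 15) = (n - 3)*(n + 4)*(n - 5)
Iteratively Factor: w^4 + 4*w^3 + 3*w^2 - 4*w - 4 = (w + 2)*(w^3 + 2*w^2 - w - 2) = (w - 1)*(w + 2)*(w^2 + 3*w + 2) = (w - 1)*(w + 2)^2*(w + 1)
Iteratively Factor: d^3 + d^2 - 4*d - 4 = (d - 2)*(d^2 + 3*d + 2) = (d - 2)*(d + 2)*(d + 1)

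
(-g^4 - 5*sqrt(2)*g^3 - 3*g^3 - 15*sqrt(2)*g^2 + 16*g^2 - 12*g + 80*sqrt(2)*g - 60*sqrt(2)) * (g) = -g^5 - 5*sqrt(2)*g^4 - 3*g^4 - 15*sqrt(2)*g^3 + 16*g^3 - 12*g^2 + 80*sqrt(2)*g^2 - 60*sqrt(2)*g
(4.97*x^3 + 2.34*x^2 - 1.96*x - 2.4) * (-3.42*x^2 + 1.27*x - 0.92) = -16.9974*x^5 - 1.6909*x^4 + 5.1026*x^3 + 3.566*x^2 - 1.2448*x + 2.208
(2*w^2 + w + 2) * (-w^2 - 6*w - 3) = -2*w^4 - 13*w^3 - 14*w^2 - 15*w - 6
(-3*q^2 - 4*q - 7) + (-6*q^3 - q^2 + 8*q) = -6*q^3 - 4*q^2 + 4*q - 7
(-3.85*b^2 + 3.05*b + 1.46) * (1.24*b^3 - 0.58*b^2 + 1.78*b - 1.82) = -4.774*b^5 + 6.015*b^4 - 6.8116*b^3 + 11.5892*b^2 - 2.9522*b - 2.6572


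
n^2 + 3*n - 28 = (n - 4)*(n + 7)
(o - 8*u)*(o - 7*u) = o^2 - 15*o*u + 56*u^2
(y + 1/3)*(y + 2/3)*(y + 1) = y^3 + 2*y^2 + 11*y/9 + 2/9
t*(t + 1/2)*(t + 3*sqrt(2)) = t^3 + t^2/2 + 3*sqrt(2)*t^2 + 3*sqrt(2)*t/2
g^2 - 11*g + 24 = (g - 8)*(g - 3)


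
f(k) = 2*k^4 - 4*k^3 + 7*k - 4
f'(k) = 8*k^3 - 12*k^2 + 7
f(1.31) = 2.07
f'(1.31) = 4.39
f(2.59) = 34.63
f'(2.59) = 65.49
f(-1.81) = 28.51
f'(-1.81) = -79.75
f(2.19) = 15.32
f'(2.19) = 33.47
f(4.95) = 746.25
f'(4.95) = 683.27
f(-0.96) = -5.48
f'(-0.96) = -11.14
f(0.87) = 0.60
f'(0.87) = 3.19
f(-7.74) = 8974.40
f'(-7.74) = -4421.37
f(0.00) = -4.00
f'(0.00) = 7.00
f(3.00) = 71.00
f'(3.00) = 115.00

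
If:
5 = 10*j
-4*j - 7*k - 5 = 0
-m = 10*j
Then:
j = 1/2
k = -1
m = -5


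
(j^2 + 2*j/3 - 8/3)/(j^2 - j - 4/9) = 3*(j + 2)/(3*j + 1)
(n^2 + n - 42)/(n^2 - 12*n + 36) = (n + 7)/(n - 6)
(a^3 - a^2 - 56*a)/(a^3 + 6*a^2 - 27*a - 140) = a*(a - 8)/(a^2 - a - 20)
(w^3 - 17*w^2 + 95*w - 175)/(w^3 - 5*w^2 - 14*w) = (w^2 - 10*w + 25)/(w*(w + 2))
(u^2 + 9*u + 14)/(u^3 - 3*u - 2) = (u^2 + 9*u + 14)/(u^3 - 3*u - 2)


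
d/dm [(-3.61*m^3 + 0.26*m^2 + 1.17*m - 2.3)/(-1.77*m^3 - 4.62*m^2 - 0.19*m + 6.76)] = (17.1384*m^4 + 5.5136*m^3 - 80.0678*m^2 - 17.7368*m + 7.4722)/(3.1329*m^6 + 16.3548*m^5 + 22.017*m^4 - 22.1748*m^3 - 62.4263*m^2 - 2.5688*m + 45.6976)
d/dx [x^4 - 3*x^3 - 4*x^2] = x*(4*x^2 - 9*x - 8)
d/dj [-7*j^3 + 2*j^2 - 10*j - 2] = -21*j^2 + 4*j - 10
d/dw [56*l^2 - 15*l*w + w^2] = -15*l + 2*w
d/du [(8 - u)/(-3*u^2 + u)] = (-3*u^2 + 48*u - 8)/(u^2*(9*u^2 - 6*u + 1))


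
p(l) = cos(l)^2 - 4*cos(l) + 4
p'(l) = -2*sin(l)*cos(l) + 4*sin(l)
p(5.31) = 2.07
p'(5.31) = -2.38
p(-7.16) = 1.85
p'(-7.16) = -2.09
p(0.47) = 1.23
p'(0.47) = 1.00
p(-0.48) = 1.24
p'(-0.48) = -1.03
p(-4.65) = 4.25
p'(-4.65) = 4.12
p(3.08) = 8.99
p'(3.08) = 0.37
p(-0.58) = 1.35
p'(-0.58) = -1.28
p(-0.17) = 1.03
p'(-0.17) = -0.34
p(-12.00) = 1.34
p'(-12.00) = 1.24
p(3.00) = 8.94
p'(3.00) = 0.84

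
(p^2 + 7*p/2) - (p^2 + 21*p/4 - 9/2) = 9/2 - 7*p/4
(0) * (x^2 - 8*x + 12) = 0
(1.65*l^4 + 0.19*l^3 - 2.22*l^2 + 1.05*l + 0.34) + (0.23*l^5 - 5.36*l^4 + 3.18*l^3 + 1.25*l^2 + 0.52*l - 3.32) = 0.23*l^5 - 3.71*l^4 + 3.37*l^3 - 0.97*l^2 + 1.57*l - 2.98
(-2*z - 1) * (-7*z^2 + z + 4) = 14*z^3 + 5*z^2 - 9*z - 4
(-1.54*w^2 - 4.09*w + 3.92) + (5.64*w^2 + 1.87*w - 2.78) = 4.1*w^2 - 2.22*w + 1.14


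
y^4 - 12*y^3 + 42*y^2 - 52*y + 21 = (y - 7)*(y - 3)*(y - 1)^2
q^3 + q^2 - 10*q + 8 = (q - 2)*(q - 1)*(q + 4)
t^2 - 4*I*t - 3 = (t - 3*I)*(t - I)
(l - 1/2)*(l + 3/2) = l^2 + l - 3/4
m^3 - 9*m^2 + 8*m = m*(m - 8)*(m - 1)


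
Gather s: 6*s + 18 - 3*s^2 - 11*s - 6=-3*s^2 - 5*s + 12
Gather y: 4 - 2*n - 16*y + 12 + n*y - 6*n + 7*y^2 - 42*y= -8*n + 7*y^2 + y*(n - 58) + 16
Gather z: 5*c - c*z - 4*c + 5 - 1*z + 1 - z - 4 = c + z*(-c - 2) + 2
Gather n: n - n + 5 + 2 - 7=0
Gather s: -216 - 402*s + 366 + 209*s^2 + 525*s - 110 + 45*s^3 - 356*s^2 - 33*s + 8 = 45*s^3 - 147*s^2 + 90*s + 48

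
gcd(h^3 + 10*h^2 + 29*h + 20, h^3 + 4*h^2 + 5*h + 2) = h + 1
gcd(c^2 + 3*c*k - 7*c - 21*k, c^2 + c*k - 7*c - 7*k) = c - 7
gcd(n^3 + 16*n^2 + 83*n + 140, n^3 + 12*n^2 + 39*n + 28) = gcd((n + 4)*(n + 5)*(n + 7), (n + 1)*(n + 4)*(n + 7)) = n^2 + 11*n + 28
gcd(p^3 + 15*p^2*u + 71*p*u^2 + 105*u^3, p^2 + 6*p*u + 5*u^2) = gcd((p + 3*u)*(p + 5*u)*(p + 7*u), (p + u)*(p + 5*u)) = p + 5*u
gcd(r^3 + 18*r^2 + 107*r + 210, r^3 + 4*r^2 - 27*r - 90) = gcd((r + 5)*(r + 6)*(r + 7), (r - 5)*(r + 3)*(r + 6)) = r + 6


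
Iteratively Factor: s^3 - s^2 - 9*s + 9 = (s - 1)*(s^2 - 9) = (s - 1)*(s + 3)*(s - 3)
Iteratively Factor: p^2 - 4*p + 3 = (p - 1)*(p - 3)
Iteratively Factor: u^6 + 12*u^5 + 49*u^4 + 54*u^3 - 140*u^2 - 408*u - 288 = (u + 3)*(u^5 + 9*u^4 + 22*u^3 - 12*u^2 - 104*u - 96) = (u + 3)^2*(u^4 + 6*u^3 + 4*u^2 - 24*u - 32) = (u - 2)*(u + 3)^2*(u^3 + 8*u^2 + 20*u + 16) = (u - 2)*(u + 3)^2*(u + 4)*(u^2 + 4*u + 4) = (u - 2)*(u + 2)*(u + 3)^2*(u + 4)*(u + 2)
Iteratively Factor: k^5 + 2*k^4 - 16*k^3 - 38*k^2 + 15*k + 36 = (k - 4)*(k^4 + 6*k^3 + 8*k^2 - 6*k - 9) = (k - 4)*(k - 1)*(k^3 + 7*k^2 + 15*k + 9) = (k - 4)*(k - 1)*(k + 3)*(k^2 + 4*k + 3) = (k - 4)*(k - 1)*(k + 3)^2*(k + 1)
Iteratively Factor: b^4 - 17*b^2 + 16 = (b - 4)*(b^3 + 4*b^2 - b - 4) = (b - 4)*(b + 1)*(b^2 + 3*b - 4) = (b - 4)*(b + 1)*(b + 4)*(b - 1)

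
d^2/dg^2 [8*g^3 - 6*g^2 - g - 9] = 48*g - 12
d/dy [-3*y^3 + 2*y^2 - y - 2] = -9*y^2 + 4*y - 1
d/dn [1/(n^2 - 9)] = -2*n/(n^2 - 9)^2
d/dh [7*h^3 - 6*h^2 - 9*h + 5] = 21*h^2 - 12*h - 9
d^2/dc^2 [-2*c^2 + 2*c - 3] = -4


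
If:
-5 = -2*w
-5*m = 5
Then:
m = -1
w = 5/2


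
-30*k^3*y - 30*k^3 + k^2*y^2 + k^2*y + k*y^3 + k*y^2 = (-5*k + y)*(6*k + y)*(k*y + k)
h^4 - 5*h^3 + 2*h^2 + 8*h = h*(h - 4)*(h - 2)*(h + 1)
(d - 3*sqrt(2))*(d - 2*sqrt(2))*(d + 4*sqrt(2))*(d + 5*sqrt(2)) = d^4 + 4*sqrt(2)*d^3 - 38*d^2 - 92*sqrt(2)*d + 480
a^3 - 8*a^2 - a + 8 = (a - 8)*(a - 1)*(a + 1)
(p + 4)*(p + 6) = p^2 + 10*p + 24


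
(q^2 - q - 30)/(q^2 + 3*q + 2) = (q^2 - q - 30)/(q^2 + 3*q + 2)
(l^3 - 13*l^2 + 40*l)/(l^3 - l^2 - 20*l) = (l - 8)/(l + 4)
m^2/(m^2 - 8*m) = m/(m - 8)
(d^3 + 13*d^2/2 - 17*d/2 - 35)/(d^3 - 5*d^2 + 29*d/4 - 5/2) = 2*(d^2 + 9*d + 14)/(2*d^2 - 5*d + 2)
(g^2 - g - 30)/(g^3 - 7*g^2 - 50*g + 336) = (g + 5)/(g^2 - g - 56)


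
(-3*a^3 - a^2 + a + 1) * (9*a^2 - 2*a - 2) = -27*a^5 - 3*a^4 + 17*a^3 + 9*a^2 - 4*a - 2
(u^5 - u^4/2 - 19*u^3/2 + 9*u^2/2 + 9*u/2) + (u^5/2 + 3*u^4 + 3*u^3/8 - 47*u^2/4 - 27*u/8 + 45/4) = 3*u^5/2 + 5*u^4/2 - 73*u^3/8 - 29*u^2/4 + 9*u/8 + 45/4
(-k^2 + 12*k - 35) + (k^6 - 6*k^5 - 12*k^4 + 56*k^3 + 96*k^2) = k^6 - 6*k^5 - 12*k^4 + 56*k^3 + 95*k^2 + 12*k - 35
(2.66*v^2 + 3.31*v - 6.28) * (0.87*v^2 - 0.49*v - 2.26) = 2.3142*v^4 + 1.5763*v^3 - 13.0971*v^2 - 4.4034*v + 14.1928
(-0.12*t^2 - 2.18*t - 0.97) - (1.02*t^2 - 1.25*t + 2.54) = -1.14*t^2 - 0.93*t - 3.51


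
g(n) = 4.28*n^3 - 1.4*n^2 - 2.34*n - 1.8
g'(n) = 12.84*n^2 - 2.8*n - 2.34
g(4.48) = 344.46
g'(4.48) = 242.82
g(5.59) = 688.99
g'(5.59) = 383.23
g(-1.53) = -16.83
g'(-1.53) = 32.00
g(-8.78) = -2986.04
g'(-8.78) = 1012.06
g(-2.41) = -64.20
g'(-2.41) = 78.98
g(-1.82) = -27.98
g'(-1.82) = 45.29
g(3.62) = 174.42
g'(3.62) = 155.78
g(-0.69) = -2.26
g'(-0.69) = 5.71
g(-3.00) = -122.94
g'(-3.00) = 121.62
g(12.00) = 7164.36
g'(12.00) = 1813.02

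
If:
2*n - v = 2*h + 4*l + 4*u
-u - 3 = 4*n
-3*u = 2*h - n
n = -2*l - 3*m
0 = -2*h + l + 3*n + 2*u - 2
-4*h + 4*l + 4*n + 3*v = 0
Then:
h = -263/151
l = -43/151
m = 77/151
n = -145/151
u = 127/151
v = -100/151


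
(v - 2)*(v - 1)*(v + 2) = v^3 - v^2 - 4*v + 4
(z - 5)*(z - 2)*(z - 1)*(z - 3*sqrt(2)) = z^4 - 8*z^3 - 3*sqrt(2)*z^3 + 17*z^2 + 24*sqrt(2)*z^2 - 51*sqrt(2)*z - 10*z + 30*sqrt(2)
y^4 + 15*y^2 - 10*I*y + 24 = (y - 3*I)*(y - 2*I)*(y + I)*(y + 4*I)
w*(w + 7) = w^2 + 7*w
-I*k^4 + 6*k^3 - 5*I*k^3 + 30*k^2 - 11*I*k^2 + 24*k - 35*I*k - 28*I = (k + 4)*(k - I)*(k + 7*I)*(-I*k - I)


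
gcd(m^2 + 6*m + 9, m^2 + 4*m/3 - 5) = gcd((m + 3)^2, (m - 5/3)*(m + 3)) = m + 3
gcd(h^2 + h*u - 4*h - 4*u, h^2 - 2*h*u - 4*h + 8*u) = h - 4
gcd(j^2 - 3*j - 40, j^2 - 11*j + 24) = j - 8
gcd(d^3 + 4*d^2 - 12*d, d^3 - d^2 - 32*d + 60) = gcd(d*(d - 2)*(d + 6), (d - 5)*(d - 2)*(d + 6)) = d^2 + 4*d - 12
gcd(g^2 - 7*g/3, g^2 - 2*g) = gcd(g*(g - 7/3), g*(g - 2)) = g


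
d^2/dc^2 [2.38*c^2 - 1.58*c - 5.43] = 4.76000000000000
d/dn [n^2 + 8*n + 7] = 2*n + 8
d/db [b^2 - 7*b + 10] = 2*b - 7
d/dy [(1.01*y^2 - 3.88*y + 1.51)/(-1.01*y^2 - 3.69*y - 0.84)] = (-7.6457*y^2 + 1.3534*y + 8.8311)/(1.0201*y^4 + 7.4538*y^3 + 15.3129*y^2 + 6.1992*y + 0.7056)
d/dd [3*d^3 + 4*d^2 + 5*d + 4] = 9*d^2 + 8*d + 5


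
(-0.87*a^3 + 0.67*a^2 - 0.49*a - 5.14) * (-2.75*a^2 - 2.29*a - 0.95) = 2.3925*a^5 + 0.1498*a^4 + 0.6397*a^3 + 14.6206*a^2 + 12.2361*a + 4.883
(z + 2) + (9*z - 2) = 10*z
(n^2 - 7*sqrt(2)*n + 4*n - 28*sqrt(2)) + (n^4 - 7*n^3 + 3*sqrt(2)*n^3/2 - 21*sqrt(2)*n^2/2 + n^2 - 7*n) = n^4 - 7*n^3 + 3*sqrt(2)*n^3/2 - 21*sqrt(2)*n^2/2 + 2*n^2 - 7*sqrt(2)*n - 3*n - 28*sqrt(2)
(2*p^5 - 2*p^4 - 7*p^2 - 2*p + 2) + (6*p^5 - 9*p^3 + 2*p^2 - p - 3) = 8*p^5 - 2*p^4 - 9*p^3 - 5*p^2 - 3*p - 1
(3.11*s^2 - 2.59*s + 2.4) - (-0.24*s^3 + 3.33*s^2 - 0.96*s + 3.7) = 0.24*s^3 - 0.22*s^2 - 1.63*s - 1.3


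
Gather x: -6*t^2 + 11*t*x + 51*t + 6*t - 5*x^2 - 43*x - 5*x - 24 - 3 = -6*t^2 + 57*t - 5*x^2 + x*(11*t - 48) - 27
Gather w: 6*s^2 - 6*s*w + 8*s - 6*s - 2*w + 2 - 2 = 6*s^2 + 2*s + w*(-6*s - 2)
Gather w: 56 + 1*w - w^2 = -w^2 + w + 56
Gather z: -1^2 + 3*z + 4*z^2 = 4*z^2 + 3*z - 1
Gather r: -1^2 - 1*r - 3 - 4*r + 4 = -5*r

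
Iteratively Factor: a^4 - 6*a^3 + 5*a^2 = (a)*(a^3 - 6*a^2 + 5*a) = a*(a - 1)*(a^2 - 5*a) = a^2*(a - 1)*(a - 5)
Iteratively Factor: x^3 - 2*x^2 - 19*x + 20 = (x - 5)*(x^2 + 3*x - 4) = (x - 5)*(x + 4)*(x - 1)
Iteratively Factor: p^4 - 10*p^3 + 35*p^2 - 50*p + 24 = (p - 1)*(p^3 - 9*p^2 + 26*p - 24) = (p - 2)*(p - 1)*(p^2 - 7*p + 12) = (p - 4)*(p - 2)*(p - 1)*(p - 3)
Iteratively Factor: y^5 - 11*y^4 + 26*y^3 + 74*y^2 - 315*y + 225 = (y - 3)*(y^4 - 8*y^3 + 2*y^2 + 80*y - 75) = (y - 5)*(y - 3)*(y^3 - 3*y^2 - 13*y + 15) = (y - 5)^2*(y - 3)*(y^2 + 2*y - 3) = (y - 5)^2*(y - 3)*(y - 1)*(y + 3)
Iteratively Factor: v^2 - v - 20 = (v + 4)*(v - 5)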